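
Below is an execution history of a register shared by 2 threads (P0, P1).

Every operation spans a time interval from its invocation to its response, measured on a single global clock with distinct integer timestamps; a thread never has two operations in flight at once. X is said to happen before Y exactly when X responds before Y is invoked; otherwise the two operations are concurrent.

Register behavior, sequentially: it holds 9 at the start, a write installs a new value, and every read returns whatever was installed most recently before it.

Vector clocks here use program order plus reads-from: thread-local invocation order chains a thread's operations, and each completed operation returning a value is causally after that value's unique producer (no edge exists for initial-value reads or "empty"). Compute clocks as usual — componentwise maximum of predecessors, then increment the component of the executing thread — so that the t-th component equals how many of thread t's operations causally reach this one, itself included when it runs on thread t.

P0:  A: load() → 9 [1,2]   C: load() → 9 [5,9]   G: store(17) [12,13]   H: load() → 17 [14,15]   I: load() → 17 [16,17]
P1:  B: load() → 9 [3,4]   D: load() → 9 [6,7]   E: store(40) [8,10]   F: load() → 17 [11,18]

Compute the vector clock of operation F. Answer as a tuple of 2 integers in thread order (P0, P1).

(3, 4)

root op B, invoked 3: fresh clock plus P1's own tick → (0, 1)
root op A, invoked 1: fresh clock plus P0's own tick → (1, 0)
D, invoked 6, takes VC(B)=(0, 1) under max, adds 1 for P1 → (0, 2)
C, invoked 5, takes VC(A)=(1, 0) under max, adds 1 for P0 → (2, 0)
E, invoked 8, takes VC(D)=(0, 2) under max, adds 1 for P1 → (0, 3)
G, invoked 12, takes VC(C)=(2, 0) under max, adds 1 for P0 → (3, 0)
H, invoked 14, takes VC(G)=(3, 0) under max, adds 1 for P0 → (4, 0)
I, invoked 16, takes VC(G)=(3, 0), VC(H)=(4, 0) under max, adds 1 for P0 → (5, 0)
F, invoked 11, takes VC(E)=(0, 3), VC(G)=(3, 0) under max, adds 1 for P1 → (3, 4)
target: VC(F) = (3, 4)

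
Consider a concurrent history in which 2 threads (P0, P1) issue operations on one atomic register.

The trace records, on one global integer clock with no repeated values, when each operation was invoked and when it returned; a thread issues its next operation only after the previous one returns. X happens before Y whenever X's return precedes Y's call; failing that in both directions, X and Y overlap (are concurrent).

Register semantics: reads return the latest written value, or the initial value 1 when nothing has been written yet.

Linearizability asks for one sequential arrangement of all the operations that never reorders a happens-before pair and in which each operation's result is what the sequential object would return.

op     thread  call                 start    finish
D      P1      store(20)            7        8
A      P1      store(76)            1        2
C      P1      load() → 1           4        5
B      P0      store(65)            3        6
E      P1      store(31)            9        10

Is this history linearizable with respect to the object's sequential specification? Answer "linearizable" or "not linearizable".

through event 4 a valid linearization exists; event 5 (C responding at time 5) ends that
the sole real-time-consistent order of 2 completed operations fails the atomic register replay
no escape via the 1 pending operation (B): every completion choice fails
sample order A, C (pending dropped) stalls at step 2 — C load() → 1 has no legal effect

not linearizable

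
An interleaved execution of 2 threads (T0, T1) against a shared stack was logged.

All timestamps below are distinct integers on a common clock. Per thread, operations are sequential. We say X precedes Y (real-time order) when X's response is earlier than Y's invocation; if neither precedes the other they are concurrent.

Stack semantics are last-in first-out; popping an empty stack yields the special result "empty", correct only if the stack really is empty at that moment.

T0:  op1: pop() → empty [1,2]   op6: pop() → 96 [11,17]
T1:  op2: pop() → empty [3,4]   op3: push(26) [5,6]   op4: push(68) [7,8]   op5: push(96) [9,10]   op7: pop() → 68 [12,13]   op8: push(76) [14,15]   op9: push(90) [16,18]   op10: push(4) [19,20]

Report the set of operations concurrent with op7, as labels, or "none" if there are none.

op7 spans [12,13]: anything still running between times 12 and 13 counts as concurrent
op1 [1,2]: before
op2 [3,4]: before
op3 [5,6]: before
op4 [7,8]: before
op5 [9,10]: before
op6 [11,17]: concurrent
op8 [14,15]: after
op9 [16,18]: after
op10 [19,20]: after

op6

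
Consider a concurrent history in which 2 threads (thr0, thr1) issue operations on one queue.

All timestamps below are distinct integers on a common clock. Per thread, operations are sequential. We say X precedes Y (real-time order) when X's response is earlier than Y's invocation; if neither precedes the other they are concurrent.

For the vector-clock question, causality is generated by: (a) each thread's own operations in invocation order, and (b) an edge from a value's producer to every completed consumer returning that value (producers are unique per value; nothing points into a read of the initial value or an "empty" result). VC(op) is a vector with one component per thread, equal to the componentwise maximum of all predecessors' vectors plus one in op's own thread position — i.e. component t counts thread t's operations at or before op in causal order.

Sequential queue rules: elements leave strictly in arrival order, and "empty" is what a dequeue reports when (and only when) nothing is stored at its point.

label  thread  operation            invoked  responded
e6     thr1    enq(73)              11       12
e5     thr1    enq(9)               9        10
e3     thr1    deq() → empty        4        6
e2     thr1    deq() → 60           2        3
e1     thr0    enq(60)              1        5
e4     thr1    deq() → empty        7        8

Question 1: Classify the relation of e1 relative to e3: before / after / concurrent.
concurrent

e1 spans [1,5], e3 spans [4,6]
the intervals overlap in both directions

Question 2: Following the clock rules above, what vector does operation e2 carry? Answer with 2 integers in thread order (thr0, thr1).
(1, 1)

no predecessors for e1 (invoked 1): thr0 increments from zero → (1, 0)
e2, invoked 2, takes VC(e1)=(1, 0) under max, adds 1 for thr1 → (1, 1)
e3, invoked 4, takes VC(e2)=(1, 1) under max, adds 1 for thr1 → (1, 2)
e4, invoked 7, takes VC(e3)=(1, 2) under max, adds 1 for thr1 → (1, 3)
e5, invoked 9, takes VC(e4)=(1, 3) under max, adds 1 for thr1 → (1, 4)
e6, invoked 11, takes VC(e5)=(1, 4) under max, adds 1 for thr1 → (1, 5)
target: VC(e2) = (1, 1)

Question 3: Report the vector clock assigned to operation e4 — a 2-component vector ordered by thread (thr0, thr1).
(1, 3)

e1 (invocation 1): nothing precedes it; thr0's component alone gives (1, 0)
e2 (invocation 2): componentwise max over VC(e1)=(1, 0), +1 at thr1, giving (1, 1)
e3 (invocation 4): componentwise max over VC(e2)=(1, 1), +1 at thr1, giving (1, 2)
e4 (invocation 7): componentwise max over VC(e3)=(1, 2), +1 at thr1, giving (1, 3)
e5 (invocation 9): componentwise max over VC(e4)=(1, 3), +1 at thr1, giving (1, 4)
e6 (invocation 11): componentwise max over VC(e5)=(1, 4), +1 at thr1, giving (1, 5)
target: VC(e4) = (1, 3)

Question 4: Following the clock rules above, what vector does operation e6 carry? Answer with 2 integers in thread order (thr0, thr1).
(1, 5)

invoked at 1, e1 has no predecessors; its own thr0 bump gives (1, 0)
VC(e2, invoked at 2): max of VC(e1)=(1, 0), then +1 on thread thr1 → (1, 1)
VC(e3, invoked at 4): max of VC(e2)=(1, 1), then +1 on thread thr1 → (1, 2)
VC(e4, invoked at 7): max of VC(e3)=(1, 2), then +1 on thread thr1 → (1, 3)
VC(e5, invoked at 9): max of VC(e4)=(1, 3), then +1 on thread thr1 → (1, 4)
VC(e6, invoked at 11): max of VC(e5)=(1, 4), then +1 on thread thr1 → (1, 5)
target: VC(e6) = (1, 5)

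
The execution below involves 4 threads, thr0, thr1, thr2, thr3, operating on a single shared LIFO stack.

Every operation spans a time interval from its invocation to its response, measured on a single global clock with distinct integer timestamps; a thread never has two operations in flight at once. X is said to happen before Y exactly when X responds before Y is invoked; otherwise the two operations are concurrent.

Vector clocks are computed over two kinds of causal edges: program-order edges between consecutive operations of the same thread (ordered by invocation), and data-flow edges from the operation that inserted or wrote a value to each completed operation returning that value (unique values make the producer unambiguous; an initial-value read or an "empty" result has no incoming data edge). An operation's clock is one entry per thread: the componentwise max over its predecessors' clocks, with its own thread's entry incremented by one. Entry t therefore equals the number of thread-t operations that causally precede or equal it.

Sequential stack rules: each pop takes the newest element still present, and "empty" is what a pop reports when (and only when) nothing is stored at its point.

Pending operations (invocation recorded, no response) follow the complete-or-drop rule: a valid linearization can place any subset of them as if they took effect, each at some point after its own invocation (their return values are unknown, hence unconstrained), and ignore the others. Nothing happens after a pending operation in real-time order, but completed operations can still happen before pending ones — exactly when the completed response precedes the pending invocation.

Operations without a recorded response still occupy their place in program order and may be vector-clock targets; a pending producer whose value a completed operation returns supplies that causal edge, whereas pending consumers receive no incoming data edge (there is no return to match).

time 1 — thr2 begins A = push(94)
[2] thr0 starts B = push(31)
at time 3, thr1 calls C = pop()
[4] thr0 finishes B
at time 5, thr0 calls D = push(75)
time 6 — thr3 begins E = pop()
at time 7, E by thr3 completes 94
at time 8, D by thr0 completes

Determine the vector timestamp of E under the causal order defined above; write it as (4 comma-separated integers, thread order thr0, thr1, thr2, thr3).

A, invoked 1, has no incoming edges; only thr2's bump applies → (0, 0, 1, 0)
C, invoked 3, has no incoming edges; only thr1's bump applies → (0, 1, 0, 0)
B, invoked 2, has no incoming edges; only thr0's bump applies → (1, 0, 0, 0)
VC(E, invoked at 6): max of VC(A)=(0, 0, 1, 0), then +1 on thread thr3 → (0, 0, 1, 1)
VC(D, invoked at 5): max of VC(B)=(1, 0, 0, 0), then +1 on thread thr0 → (2, 0, 0, 0)
target: VC(E) = (0, 0, 1, 1)

(0, 0, 1, 1)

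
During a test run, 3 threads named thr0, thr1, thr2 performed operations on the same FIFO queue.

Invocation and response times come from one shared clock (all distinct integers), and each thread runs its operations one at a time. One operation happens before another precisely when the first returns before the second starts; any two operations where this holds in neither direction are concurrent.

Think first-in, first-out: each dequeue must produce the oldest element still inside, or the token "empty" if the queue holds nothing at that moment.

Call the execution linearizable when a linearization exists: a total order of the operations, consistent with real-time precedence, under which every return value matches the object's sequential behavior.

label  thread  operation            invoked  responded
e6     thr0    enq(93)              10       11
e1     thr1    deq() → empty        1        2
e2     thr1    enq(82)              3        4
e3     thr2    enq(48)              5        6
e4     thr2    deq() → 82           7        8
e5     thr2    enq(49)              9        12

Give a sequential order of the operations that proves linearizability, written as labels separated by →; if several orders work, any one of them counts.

e1 → e2 → e3 → e4 → e5 → e6

after step 1 (e1 deq() → empty): queue <>
after step 2 (e2 enq(82)): queue <82>
after step 3 (e3 enq(48)): queue <82,48>
after step 4 (e4 deq() → 82): queue <48>
after step 5 (e5 enq(49)): queue <48,49>
after step 6 (e6 enq(93)): queue <48,49,93>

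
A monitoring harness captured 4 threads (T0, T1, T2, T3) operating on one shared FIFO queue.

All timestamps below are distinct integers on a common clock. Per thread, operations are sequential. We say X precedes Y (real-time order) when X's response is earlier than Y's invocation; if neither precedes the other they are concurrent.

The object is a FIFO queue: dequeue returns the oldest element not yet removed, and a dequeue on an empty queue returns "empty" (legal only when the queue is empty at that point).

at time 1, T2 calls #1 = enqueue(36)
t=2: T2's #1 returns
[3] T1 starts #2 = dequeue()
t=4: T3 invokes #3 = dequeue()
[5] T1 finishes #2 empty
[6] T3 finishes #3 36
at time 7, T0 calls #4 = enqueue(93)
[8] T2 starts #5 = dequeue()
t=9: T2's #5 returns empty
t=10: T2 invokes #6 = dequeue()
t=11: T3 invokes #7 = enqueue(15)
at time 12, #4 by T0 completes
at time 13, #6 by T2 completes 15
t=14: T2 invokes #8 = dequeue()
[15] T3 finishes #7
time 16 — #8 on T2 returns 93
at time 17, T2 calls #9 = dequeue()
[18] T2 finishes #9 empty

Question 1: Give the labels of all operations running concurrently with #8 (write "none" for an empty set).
Answer: #7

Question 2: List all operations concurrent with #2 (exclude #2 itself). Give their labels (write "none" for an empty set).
Answer: #3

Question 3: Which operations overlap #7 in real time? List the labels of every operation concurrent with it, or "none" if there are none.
Answer: #4, #6, #8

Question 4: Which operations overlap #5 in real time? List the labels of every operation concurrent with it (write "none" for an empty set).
Answer: #4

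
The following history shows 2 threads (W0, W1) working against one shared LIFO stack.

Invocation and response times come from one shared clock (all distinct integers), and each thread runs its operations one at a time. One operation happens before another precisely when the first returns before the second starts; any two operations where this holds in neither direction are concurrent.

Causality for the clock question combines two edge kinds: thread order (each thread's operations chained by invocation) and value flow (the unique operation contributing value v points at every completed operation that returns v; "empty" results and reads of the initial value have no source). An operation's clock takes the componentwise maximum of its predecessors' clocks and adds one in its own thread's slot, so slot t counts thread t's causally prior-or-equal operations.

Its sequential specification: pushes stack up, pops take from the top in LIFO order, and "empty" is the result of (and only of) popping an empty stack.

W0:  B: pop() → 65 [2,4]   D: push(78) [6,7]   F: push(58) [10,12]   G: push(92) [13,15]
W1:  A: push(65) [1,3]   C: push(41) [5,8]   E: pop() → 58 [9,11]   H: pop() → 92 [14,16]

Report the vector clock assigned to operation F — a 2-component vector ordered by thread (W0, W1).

A, invoked 1, has no incoming edges; only W1's bump applies → (0, 1)
from VC(A)=(0, 1), C (invoked 5) maxes components and bumps W1 → (0, 2)
from VC(A)=(0, 1), B (invoked 2) maxes components and bumps W0 → (1, 1)
from VC(B)=(1, 1), D (invoked 6) maxes components and bumps W0 → (2, 1)
from VC(D)=(2, 1), F (invoked 10) maxes components and bumps W0 → (3, 1)
from VC(F)=(3, 1), G (invoked 13) maxes components and bumps W0 → (4, 1)
from VC(C)=(0, 2), VC(F)=(3, 1), E (invoked 9) maxes components and bumps W1 → (3, 3)
from VC(E)=(3, 3), VC(G)=(4, 1), H (invoked 14) maxes components and bumps W1 → (4, 4)
target: VC(F) = (3, 1)

(3, 1)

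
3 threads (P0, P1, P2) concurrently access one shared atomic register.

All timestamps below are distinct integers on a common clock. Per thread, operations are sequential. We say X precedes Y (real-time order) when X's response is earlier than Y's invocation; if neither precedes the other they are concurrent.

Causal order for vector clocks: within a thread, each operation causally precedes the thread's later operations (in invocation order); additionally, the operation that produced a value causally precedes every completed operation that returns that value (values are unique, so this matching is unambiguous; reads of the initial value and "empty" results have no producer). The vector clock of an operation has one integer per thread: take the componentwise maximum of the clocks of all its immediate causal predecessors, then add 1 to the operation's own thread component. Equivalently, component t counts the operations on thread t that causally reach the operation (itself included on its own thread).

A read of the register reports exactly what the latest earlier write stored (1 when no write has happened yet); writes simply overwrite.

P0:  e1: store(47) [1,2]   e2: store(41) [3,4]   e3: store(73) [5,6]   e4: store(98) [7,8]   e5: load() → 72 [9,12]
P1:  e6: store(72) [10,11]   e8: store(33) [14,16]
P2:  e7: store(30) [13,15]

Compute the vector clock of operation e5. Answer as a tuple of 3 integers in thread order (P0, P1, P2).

(5, 1, 0)

root op e7, invoked 13: fresh clock plus P2's own tick → (0, 0, 1)
root op e6, invoked 10: fresh clock plus P1's own tick → (0, 1, 0)
root op e1, invoked 1: fresh clock plus P0's own tick → (1, 0, 0)
VC(e8, invoked at 14): max of VC(e6)=(0, 1, 0), then +1 on thread P1 → (0, 2, 0)
VC(e2, invoked at 3): max of VC(e1)=(1, 0, 0), then +1 on thread P0 → (2, 0, 0)
VC(e3, invoked at 5): max of VC(e2)=(2, 0, 0), then +1 on thread P0 → (3, 0, 0)
VC(e4, invoked at 7): max of VC(e3)=(3, 0, 0), then +1 on thread P0 → (4, 0, 0)
VC(e5, invoked at 9): max of VC(e4)=(4, 0, 0), VC(e6)=(0, 1, 0), then +1 on thread P0 → (5, 1, 0)
target: VC(e5) = (5, 1, 0)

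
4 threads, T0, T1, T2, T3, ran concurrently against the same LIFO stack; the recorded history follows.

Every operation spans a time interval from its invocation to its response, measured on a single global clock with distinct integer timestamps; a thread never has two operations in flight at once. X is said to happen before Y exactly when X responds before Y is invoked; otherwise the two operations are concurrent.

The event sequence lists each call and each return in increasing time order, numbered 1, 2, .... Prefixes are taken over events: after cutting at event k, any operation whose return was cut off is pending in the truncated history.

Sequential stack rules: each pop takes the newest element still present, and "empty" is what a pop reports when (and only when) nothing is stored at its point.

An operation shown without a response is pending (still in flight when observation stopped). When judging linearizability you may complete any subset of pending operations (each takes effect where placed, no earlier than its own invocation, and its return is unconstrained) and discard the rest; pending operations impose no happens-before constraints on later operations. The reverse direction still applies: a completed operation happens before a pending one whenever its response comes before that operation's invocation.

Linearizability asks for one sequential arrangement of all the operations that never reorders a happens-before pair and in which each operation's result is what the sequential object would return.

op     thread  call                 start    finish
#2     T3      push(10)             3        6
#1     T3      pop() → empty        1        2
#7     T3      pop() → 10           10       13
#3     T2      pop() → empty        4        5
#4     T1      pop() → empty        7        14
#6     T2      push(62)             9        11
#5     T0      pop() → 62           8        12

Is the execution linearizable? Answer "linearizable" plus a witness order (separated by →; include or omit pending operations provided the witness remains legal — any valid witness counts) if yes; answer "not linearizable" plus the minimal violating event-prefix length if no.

1. #1 pop() → empty, leaving stack <>
2. #3 pop() → empty, leaving stack <>
3. #2 push(10), leaving stack <10>
4. #6 push(62), leaving stack <10,62>
5. #5 pop() → 62, leaving stack <10>
6. #7 pop() → 10, leaving stack <>
7. #4 pop() → empty, leaving stack <>

linearizable — witness: #1 → #3 → #2 → #6 → #5 → #7 → #4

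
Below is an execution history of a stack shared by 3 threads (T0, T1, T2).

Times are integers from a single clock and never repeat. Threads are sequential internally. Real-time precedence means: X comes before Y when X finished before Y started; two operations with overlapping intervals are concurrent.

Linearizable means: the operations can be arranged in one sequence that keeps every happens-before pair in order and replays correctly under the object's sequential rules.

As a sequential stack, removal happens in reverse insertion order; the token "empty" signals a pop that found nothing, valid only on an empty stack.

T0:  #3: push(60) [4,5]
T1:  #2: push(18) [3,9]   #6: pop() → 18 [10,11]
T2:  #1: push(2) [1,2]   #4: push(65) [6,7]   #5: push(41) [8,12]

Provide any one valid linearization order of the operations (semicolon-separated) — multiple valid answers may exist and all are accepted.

#1; #3; #4; #2; #6; #5

1. #1 push(2), leaving stack <2>
2. #3 push(60), leaving stack <2,60>
3. #4 push(65), leaving stack <2,60,65>
4. #2 push(18), leaving stack <2,60,65,18>
5. #6 pop() → 18, leaving stack <2,60,65>
6. #5 push(41), leaving stack <2,60,65,41>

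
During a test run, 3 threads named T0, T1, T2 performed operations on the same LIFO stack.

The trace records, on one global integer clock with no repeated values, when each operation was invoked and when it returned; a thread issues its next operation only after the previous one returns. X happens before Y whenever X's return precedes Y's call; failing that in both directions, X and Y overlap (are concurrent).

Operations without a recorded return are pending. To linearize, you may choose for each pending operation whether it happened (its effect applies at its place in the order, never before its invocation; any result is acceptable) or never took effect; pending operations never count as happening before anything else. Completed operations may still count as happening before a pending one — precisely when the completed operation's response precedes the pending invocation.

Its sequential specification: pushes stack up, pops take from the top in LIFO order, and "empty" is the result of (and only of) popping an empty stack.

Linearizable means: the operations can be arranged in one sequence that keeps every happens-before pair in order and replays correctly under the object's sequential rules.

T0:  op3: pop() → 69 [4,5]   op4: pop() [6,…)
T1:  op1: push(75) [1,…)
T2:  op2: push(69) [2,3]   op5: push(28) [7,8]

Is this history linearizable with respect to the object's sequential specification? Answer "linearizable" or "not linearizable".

linearizable

one valid linearization: op1, op2, op3, op4, op5
1. op1 push(75) (pending, included), leaving stack <75>
2. op2 push(69), leaving stack <75,69>
3. op3 pop() → 69, leaving stack <75>
4. op4 pop() (pending, included), leaving stack <>
5. op5 push(28), leaving stack <28>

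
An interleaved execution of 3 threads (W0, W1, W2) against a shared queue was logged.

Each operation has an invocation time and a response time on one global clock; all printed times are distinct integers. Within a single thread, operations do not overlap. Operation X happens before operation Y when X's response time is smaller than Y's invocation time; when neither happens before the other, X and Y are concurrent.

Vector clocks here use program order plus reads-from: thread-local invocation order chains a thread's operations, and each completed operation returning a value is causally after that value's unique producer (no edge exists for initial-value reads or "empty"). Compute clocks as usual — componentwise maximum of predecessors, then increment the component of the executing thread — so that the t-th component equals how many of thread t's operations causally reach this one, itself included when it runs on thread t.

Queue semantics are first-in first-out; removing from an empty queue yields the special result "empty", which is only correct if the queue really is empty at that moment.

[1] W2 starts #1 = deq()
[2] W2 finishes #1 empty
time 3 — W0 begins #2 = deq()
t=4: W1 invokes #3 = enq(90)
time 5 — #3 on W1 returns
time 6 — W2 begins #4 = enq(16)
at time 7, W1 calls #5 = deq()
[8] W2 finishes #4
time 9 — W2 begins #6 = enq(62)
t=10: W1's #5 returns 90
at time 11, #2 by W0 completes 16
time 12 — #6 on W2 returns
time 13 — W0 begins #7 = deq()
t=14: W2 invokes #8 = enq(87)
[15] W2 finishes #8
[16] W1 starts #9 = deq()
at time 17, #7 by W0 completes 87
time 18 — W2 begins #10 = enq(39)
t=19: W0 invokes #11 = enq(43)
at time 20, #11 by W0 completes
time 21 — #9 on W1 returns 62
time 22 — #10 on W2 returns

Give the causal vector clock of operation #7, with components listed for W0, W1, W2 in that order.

VC(#1, invoked at 1): no causal predecessors; +1 on W2 → (0, 0, 1)
VC(#3, invoked at 4): no causal predecessors; +1 on W1 → (0, 1, 0)
merge at #4 (invoked 6): VC(#1)=(0, 0, 1), own-thread bump on W2 → (0, 0, 2)
merge at #5 (invoked 7): VC(#3)=(0, 1, 0), own-thread bump on W1 → (0, 2, 0)
merge at #6 (invoked 9): VC(#4)=(0, 0, 2), own-thread bump on W2 → (0, 0, 3)
merge at #2 (invoked 3): VC(#4)=(0, 0, 2), own-thread bump on W0 → (1, 0, 2)
merge at #8 (invoked 14): VC(#6)=(0, 0, 3), own-thread bump on W2 → (0, 0, 4)
merge at #10 (invoked 18): VC(#8)=(0, 0, 4), own-thread bump on W2 → (0, 0, 5)
merge at #9 (invoked 16): VC(#5)=(0, 2, 0), VC(#6)=(0, 0, 3), own-thread bump on W1 → (0, 3, 3)
merge at #7 (invoked 13): VC(#2)=(1, 0, 2), VC(#8)=(0, 0, 4), own-thread bump on W0 → (2, 0, 4)
merge at #11 (invoked 19): VC(#7)=(2, 0, 4), own-thread bump on W0 → (3, 0, 4)
target: VC(#7) = (2, 0, 4)

(2, 0, 4)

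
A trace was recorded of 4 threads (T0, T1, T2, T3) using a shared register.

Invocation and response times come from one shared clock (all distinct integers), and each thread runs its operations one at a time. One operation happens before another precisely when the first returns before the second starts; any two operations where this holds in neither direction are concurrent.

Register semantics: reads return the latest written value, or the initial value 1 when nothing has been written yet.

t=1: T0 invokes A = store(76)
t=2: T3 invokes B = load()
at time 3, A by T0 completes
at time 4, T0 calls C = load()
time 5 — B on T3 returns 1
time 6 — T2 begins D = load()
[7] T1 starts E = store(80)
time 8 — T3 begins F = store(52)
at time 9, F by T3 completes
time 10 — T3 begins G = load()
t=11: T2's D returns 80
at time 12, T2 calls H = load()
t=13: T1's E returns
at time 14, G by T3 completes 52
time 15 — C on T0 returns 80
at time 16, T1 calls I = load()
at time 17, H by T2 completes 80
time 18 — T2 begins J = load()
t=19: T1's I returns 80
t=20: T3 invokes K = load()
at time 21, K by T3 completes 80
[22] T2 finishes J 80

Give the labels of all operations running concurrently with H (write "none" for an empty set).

C, E, G, I

H spans [12,17]; an op avoiding the whole window 12..17 is ordered, any other is concurrent
A [1,3]: before
B [2,5]: before
C [4,15]: concurrent
D [6,11]: before
E [7,13]: concurrent
F [8,9]: before
G [10,14]: concurrent
I [16,19]: concurrent
J [18,22]: after
K [20,21]: after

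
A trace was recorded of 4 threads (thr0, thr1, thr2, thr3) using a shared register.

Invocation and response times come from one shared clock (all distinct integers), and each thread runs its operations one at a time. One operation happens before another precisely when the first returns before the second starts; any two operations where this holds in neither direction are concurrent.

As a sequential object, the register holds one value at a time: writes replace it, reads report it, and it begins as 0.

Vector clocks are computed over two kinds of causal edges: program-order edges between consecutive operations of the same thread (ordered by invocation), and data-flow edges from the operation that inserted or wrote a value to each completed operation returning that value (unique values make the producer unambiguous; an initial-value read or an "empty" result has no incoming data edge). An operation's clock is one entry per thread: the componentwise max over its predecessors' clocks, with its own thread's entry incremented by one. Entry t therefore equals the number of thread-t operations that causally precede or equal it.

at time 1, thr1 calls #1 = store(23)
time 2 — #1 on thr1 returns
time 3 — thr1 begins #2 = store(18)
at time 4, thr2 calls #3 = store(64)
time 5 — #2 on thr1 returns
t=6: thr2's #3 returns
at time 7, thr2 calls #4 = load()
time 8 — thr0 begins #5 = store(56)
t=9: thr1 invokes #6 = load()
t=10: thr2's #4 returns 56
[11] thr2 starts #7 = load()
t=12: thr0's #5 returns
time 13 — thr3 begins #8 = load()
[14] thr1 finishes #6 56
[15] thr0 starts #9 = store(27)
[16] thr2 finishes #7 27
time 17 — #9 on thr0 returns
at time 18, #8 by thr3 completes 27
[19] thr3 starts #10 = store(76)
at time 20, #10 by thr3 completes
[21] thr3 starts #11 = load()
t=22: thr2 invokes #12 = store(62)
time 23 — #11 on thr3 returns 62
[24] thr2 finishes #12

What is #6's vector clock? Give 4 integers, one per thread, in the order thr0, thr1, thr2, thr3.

(1, 3, 0, 0)

VC(#3, invoked at 4): no causal predecessors; +1 on thr2 → (0, 0, 1, 0)
VC(#1, invoked at 1): no causal predecessors; +1 on thr1 → (0, 1, 0, 0)
VC(#5, invoked at 8): no causal predecessors; +1 on thr0 → (1, 0, 0, 0)
from VC(#1)=(0, 1, 0, 0), #2 (invoked 3) maxes components and bumps thr1 → (0, 2, 0, 0)
from VC(#5)=(1, 0, 0, 0), #9 (invoked 15) maxes components and bumps thr0 → (2, 0, 0, 0)
from VC(#3)=(0, 0, 1, 0), VC(#5)=(1, 0, 0, 0), #4 (invoked 7) maxes components and bumps thr2 → (1, 0, 2, 0)
from VC(#9)=(2, 0, 0, 0), #8 (invoked 13) maxes components and bumps thr3 → (2, 0, 0, 1)
from VC(#2)=(0, 2, 0, 0), VC(#5)=(1, 0, 0, 0), #6 (invoked 9) maxes components and bumps thr1 → (1, 3, 0, 0)
from VC(#8)=(2, 0, 0, 1), #10 (invoked 19) maxes components and bumps thr3 → (2, 0, 0, 2)
from VC(#4)=(1, 0, 2, 0), VC(#9)=(2, 0, 0, 0), #7 (invoked 11) maxes components and bumps thr2 → (2, 0, 3, 0)
from VC(#7)=(2, 0, 3, 0), #12 (invoked 22) maxes components and bumps thr2 → (2, 0, 4, 0)
from VC(#10)=(2, 0, 0, 2), VC(#12)=(2, 0, 4, 0), #11 (invoked 21) maxes components and bumps thr3 → (2, 0, 4, 3)
target: VC(#6) = (1, 3, 0, 0)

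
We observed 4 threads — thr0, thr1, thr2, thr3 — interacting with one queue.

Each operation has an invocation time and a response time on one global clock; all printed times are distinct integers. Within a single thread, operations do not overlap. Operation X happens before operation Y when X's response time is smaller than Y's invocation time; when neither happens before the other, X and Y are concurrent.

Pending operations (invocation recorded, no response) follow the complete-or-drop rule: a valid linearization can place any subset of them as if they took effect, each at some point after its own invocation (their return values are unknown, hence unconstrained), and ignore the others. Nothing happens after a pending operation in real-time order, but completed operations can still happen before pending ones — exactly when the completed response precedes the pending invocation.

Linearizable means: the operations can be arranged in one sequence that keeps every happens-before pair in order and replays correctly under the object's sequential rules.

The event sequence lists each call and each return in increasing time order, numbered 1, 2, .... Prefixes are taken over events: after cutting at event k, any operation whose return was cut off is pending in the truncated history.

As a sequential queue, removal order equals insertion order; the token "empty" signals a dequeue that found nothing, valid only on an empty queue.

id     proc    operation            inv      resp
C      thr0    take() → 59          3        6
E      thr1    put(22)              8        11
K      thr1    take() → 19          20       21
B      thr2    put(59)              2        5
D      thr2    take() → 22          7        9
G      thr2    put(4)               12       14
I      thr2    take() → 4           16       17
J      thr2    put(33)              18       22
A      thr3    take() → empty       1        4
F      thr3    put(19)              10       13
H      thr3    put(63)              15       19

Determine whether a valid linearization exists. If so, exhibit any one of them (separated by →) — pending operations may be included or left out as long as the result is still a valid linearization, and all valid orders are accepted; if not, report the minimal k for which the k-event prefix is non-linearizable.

linearizable — witness: A → B → C → E → D → G → F → H → I → J → K

after step 1 (A take() → empty): queue <>
after step 2 (B put(59)): queue <59>
after step 3 (C take() → 59): queue <>
after step 4 (E put(22)): queue <22>
after step 5 (D take() → 22): queue <>
after step 6 (G put(4)): queue <4>
after step 7 (F put(19)): queue <4,19>
after step 8 (H put(63)): queue <4,19,63>
after step 9 (I take() → 4): queue <19,63>
after step 10 (J put(33)): queue <19,63,33>
after step 11 (K take() → 19): queue <63,33>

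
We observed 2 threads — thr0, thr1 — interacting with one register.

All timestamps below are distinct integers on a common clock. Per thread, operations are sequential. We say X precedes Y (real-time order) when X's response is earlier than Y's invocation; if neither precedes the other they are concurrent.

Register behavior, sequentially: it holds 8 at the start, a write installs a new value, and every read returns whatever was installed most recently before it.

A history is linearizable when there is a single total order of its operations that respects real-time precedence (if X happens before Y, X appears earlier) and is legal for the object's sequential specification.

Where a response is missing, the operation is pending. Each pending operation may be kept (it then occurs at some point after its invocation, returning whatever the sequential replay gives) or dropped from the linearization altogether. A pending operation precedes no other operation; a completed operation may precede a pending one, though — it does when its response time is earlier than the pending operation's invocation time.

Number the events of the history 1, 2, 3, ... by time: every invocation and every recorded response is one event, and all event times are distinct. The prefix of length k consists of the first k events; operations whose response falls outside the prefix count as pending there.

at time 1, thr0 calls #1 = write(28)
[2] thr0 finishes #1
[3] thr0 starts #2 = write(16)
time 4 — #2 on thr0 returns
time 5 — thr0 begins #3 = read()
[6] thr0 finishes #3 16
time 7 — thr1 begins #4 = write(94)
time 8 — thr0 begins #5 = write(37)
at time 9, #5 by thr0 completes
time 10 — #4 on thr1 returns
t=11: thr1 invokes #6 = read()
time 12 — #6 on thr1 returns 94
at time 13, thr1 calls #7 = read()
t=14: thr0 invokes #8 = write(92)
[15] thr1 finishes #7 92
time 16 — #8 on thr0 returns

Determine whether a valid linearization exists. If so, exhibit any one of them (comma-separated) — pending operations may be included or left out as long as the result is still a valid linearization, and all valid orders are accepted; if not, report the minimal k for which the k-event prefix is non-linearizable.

linearizable — witness: #1, #2, #3, #5, #4, #6, #8, #7

after step 1 (#1 write(28)): value 28
after step 2 (#2 write(16)): value 16
after step 3 (#3 read() → 16): value 16
after step 4 (#5 write(37)): value 37
after step 5 (#4 write(94)): value 94
after step 6 (#6 read() → 94): value 94
after step 7 (#8 write(92)): value 92
after step 8 (#7 read() → 92): value 92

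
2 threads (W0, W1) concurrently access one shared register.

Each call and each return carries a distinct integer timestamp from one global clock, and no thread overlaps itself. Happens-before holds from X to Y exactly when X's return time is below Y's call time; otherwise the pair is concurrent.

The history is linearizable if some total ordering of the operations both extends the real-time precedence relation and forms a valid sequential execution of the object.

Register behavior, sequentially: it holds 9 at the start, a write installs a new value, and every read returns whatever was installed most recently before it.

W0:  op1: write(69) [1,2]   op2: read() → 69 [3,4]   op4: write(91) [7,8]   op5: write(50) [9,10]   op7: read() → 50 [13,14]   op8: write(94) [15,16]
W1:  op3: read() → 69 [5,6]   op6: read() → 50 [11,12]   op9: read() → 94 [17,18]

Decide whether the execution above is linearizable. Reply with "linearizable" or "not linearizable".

linearizable

a witness: op1, op2, op3, op4, op5, op6, op7, op8, op9
1. op1 write(69), leaving value 69
2. op2 read() → 69, leaving value 69
3. op3 read() → 69, leaving value 69
4. op4 write(91), leaving value 91
5. op5 write(50), leaving value 50
6. op6 read() → 50, leaving value 50
7. op7 read() → 50, leaving value 50
8. op8 write(94), leaving value 94
9. op9 read() → 94, leaving value 94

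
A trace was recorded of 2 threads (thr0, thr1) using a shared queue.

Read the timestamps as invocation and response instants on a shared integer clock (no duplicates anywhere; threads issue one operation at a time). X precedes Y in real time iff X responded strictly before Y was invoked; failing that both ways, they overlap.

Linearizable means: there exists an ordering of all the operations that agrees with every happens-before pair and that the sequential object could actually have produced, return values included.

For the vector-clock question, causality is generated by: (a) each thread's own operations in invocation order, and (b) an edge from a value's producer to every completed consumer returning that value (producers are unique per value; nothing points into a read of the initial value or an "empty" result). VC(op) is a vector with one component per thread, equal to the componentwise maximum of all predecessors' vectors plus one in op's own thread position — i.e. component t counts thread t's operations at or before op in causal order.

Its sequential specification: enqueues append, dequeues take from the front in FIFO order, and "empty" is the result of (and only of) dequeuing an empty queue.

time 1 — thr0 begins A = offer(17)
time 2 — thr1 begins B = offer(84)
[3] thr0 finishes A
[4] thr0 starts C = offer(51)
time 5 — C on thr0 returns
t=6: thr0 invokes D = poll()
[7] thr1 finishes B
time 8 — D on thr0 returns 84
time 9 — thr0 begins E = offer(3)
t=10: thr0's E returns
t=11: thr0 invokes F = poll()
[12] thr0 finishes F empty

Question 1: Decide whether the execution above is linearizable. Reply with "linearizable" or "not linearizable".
not linearizable

already the first 12 events (up to F's response at time 12) admit no linearization; the first 11 still do
real-time-consistent orders of the 6 completed operations: 4 — all fail the queue replay
one such order, A, B, C, D, E, F, breaks at step 4 where D poll() → 84 is illegal
one such order, A, C, B, D, E, F, breaks at step 4 where D poll() → 84 is illegal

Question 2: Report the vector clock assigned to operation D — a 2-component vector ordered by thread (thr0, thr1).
(3, 1)

root op B, invoked 2: fresh clock plus thr1's own tick → (0, 1)
root op A, invoked 1: fresh clock plus thr0's own tick → (1, 0)
from VC(A)=(1, 0), C (invoked 4) maxes components and bumps thr0 → (2, 0)
from VC(B)=(0, 1), VC(C)=(2, 0), D (invoked 6) maxes components and bumps thr0 → (3, 1)
from VC(D)=(3, 1), E (invoked 9) maxes components and bumps thr0 → (4, 1)
from VC(E)=(4, 1), F (invoked 11) maxes components and bumps thr0 → (5, 1)
target: VC(D) = (3, 1)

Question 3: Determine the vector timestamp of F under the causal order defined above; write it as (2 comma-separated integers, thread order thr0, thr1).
(5, 1)

VC(B, invoked at 2): no causal predecessors; +1 on thr1 → (0, 1)
VC(A, invoked at 1): no causal predecessors; +1 on thr0 → (1, 0)
invoked at 4, C merges VC(A)=(1, 0) and bumps thr0's slot → (2, 0)
invoked at 6, D merges VC(B)=(0, 1), VC(C)=(2, 0) and bumps thr0's slot → (3, 1)
invoked at 9, E merges VC(D)=(3, 1) and bumps thr0's slot → (4, 1)
invoked at 11, F merges VC(E)=(4, 1) and bumps thr0's slot → (5, 1)
target: VC(F) = (5, 1)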